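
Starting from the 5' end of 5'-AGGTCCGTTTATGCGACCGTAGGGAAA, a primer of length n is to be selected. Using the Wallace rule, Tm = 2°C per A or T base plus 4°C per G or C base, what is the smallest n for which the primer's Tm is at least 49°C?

First 16 bases: AGGTCCGTTTATGCGA → Tm = 48°C (< 49°C)
First 17 bases: AGGTCCGTTTATGCGAC → Tm = 52°C (≥ 49°C)
Since every base adds ≥2°C, Tm only increases with n, so the threshold is first crossed at n = 17.

n = 17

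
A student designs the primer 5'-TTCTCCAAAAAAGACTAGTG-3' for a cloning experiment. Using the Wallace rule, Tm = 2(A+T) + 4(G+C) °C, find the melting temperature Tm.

Scanning the sequence gives A=8, C=4, T=5, G=3.
AT pairs contribute 13, GC pairs contribute 7.
Tm = 2(13) + 4(7) = 26 + 28 = 54°C

54°C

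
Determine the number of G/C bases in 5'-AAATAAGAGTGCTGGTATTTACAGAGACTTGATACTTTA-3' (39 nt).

Scanning the sequence gives G=8, A=14, C=4, T=13.
Total G or C: 8 + 4 = 12

12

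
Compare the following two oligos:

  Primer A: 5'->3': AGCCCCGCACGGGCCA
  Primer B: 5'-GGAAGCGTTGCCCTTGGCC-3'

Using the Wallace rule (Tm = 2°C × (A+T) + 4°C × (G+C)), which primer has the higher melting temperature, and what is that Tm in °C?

Primer B, 64°C

Primer A: A+T=3, G+C=13 → Tm = 2(3)+4(13) = 58°C
Primer B: A+T=6, G+C=13 → Tm = 2(6)+4(13) = 64°C
58°C vs 64°C → primer B is higher.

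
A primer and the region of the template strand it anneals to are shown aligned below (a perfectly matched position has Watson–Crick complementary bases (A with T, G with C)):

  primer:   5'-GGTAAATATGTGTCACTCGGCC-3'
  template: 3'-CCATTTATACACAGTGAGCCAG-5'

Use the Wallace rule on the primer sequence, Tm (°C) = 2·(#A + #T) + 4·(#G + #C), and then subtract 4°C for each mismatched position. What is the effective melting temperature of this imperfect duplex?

Primer base counts: A=5, T=6, G=6, C=5 → A+T=11, G+C=11
Perfect-match Tm = 2(11) + 4(11) = 22 + 44 = 66°C
Mismatches (positions where the bases are not complementary): 1 (at position 21)
Effective Tm = 66 − 1×4 = 66 − 4 = 62°C

62°C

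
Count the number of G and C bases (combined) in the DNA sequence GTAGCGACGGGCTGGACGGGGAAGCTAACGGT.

21

Scanning the sequence gives G=15, T=4, C=6, A=7.
Total G or C: 15 + 6 = 21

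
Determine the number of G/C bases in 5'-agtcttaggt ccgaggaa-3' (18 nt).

Counting bases: T=4, A=5, C=3, G=6
G+C = 6 + 3 = 9

9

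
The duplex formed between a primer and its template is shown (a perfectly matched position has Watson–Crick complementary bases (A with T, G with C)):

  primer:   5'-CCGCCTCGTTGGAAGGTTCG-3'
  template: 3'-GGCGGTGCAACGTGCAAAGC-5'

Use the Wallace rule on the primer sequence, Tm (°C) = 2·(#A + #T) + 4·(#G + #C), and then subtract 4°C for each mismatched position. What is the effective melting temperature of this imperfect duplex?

Primer base counts: A=2, T=5, G=7, C=6 → A+T=7, G+C=13
Perfect-match Tm = 2(7) + 4(13) = 14 + 52 = 66°C
Mismatches (positions where the bases are not complementary): 4 (at positions 6, 12, 14, 16)
Effective Tm = 66 − 4×4 = 66 − 16 = 50°C

50°C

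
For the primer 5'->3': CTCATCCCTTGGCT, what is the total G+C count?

8

Scanning the sequence gives A=1, T=5, C=6, G=2.
Total G or C: 2 + 6 = 8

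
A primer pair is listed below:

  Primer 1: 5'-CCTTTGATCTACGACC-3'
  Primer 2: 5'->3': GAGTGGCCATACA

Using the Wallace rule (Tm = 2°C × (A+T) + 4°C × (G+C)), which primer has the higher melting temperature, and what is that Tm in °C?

Primer 1, 48°C

Primer 1: A+T=8, G+C=8 → Tm = 2(8)+4(8) = 48°C
Primer 2: A+T=6, G+C=7 → Tm = 2(6)+4(7) = 40°C
48°C vs 40°C → primer 1 is higher.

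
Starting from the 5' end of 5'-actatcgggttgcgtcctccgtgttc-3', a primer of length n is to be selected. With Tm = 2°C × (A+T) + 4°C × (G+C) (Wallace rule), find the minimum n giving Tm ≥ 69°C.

n = 22

First 21 bases: ACTATCGGGTTGCGTCCTCCG → Tm = 68°C (< 69°C)
First 22 bases: ACTATCGGGTTGCGTCCTCCGT → Tm = 70°C (≥ 69°C)
Since every base adds ≥2°C, Tm only increases with n, so the threshold is first crossed at n = 22.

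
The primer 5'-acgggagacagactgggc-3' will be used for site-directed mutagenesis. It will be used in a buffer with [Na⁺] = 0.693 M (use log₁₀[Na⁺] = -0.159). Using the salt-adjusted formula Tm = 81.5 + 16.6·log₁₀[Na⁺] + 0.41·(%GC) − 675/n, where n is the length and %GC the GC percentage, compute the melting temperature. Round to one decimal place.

68.7°C

Length n = 18. C=4, G=8, A=5, T=1
G+C = 12, so %GC = 12/18 × 100 = 66.667%
Salt term: 16.6 × (-0.159) = -2.639
GC term: 0.41 × 66.667 = 27.333; length term: −675/18 = −37.5
Tm = 81.5 + (-2.639) + 27.333 − 37.5 = 68.694 → 68.7°C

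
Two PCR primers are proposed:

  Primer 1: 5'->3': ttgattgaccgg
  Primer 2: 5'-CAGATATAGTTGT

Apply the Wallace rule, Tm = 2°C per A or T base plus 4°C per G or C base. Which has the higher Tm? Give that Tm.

Primer 1: A+T=6, G+C=6 → Tm = 2(6)+4(6) = 36°C
Primer 2: A+T=9, G+C=4 → Tm = 2(9)+4(4) = 34°C
36°C vs 34°C → primer 1 is higher.

Primer 1, 36°C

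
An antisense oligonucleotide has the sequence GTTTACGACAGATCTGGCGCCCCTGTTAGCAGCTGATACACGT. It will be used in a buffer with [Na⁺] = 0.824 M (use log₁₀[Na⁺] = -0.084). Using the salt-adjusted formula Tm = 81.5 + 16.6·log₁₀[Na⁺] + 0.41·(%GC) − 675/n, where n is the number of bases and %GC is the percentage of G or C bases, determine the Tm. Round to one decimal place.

Length n = 43. Base counts: G=11, C=12, A=9, T=11
G+C = 23, so %GC = 23/43 × 100 = 53.488%
Salt term: 16.6 × (-0.084) = -1.394
GC term: 0.41 × 53.488 = 21.93; length term: −675/43 = −15.698
Tm = 81.5 + (-1.394) + 21.93 − 15.698 = 86.338 → 86.3°C

86.3°C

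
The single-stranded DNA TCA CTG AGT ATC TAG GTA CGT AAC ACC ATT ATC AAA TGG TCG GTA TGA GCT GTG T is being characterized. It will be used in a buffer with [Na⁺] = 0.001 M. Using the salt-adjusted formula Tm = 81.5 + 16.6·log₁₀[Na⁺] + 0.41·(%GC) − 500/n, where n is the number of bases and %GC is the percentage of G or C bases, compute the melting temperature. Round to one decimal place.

39.8°C

Length n = 55. C=10, G=13, T=17, A=15
G+C = 23, so %GC = 23/55 × 100 = 41.818%
Salt term: 16.6 × (-3) = -49.8
GC term: 0.41 × 41.818 = 17.145; length term: −500/55 = −9.091
Tm = 81.5 + (-49.8) + 17.145 − 9.091 = 39.754 → 39.8°C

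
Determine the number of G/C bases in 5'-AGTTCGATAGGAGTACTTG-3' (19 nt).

A=5, T=6, G=6, C=2
Total G or C: 6 + 2 = 8

8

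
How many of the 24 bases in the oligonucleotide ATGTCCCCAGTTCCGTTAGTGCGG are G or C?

Counting bases: T=7, C=7, G=7, A=3
Total G or C: 7 + 7 = 14

14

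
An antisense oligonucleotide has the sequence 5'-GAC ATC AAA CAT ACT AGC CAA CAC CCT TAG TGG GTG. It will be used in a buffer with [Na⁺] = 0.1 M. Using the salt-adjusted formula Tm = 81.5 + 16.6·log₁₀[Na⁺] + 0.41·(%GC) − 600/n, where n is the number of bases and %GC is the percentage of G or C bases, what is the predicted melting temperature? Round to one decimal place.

67.6°C

Length n = 36. Counting bases: T=7, G=7, C=10, A=12
G+C = 17, so %GC = 17/36 × 100 = 47.222%
Salt term: 16.6 × (-1) = -16.6
GC term: 0.41 × 47.222 = 19.361; length term: −600/36 = −16.667
Tm = 81.5 + (-16.6) + 19.361 − 16.667 = 67.594 → 67.6°C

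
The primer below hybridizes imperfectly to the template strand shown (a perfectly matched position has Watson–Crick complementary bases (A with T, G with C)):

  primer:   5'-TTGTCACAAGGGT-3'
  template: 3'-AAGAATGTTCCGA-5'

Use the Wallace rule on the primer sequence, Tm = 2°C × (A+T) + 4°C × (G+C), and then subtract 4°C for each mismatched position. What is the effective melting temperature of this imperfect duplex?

26°C

Primer base counts: A=3, T=4, G=4, C=2 → A+T=7, G+C=6
Perfect-match Tm = 2(7) + 4(6) = 14 + 24 = 38°C
Mismatches (positions where the bases are not complementary): 3 (at positions 3, 5, 12)
Effective Tm = 38 − 3×4 = 38 − 12 = 26°C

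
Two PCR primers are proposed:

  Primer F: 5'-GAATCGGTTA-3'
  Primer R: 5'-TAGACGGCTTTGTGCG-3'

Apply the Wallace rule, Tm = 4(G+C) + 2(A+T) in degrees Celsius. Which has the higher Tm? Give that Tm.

Primer R, 50°C

Primer F: A+T=6, G+C=4 → Tm = 2(6)+4(4) = 28°C
Primer R: A+T=7, G+C=9 → Tm = 2(7)+4(9) = 50°C
28°C vs 50°C → primer R is higher.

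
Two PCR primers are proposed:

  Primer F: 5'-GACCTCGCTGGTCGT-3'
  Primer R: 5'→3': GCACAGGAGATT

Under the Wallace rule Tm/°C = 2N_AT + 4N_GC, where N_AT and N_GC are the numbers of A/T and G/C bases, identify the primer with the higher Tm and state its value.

Primer F, 50°C

Primer F: A+T=5, G+C=10 → Tm = 2(5)+4(10) = 50°C
Primer R: A+T=6, G+C=6 → Tm = 2(6)+4(6) = 36°C
50°C vs 36°C → primer F is higher.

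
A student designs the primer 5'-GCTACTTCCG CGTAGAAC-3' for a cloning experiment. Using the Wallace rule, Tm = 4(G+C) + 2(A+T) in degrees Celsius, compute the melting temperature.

Counting bases: A=4, T=4, C=6, G=4
AT pairs contribute 8, GC pairs contribute 10.
Tm = 2(8) + 4(10) = 16 + 40 = 56°C

56°C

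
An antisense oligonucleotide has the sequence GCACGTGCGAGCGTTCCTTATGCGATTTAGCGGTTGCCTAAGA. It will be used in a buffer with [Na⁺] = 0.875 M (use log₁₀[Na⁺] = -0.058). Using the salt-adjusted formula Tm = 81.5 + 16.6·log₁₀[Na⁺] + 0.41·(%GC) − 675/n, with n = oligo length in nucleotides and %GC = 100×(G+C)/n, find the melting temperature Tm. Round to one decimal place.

Length n = 43. T=12, G=13, A=8, C=10
G+C = 23, so %GC = 23/43 × 100 = 53.488%
Salt term: 16.6 × (-0.058) = -0.963
GC term: 0.41 × 53.488 = 21.93; length term: −675/43 = −15.698
Tm = 81.5 + (-0.963) + 21.93 − 15.698 = 86.769 → 86.8°C

86.8°C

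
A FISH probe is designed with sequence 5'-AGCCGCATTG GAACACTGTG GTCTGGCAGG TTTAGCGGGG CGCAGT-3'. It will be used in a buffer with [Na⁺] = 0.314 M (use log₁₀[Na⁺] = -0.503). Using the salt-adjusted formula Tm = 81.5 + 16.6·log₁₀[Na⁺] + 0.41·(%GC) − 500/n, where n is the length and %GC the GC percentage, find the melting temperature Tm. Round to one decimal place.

Length n = 46. Counting bases: A=8, T=10, C=10, G=18
G+C = 28, so %GC = 28/46 × 100 = 60.87%
Salt term: 16.6 × (-0.503) = -8.35
GC term: 0.41 × 60.87 = 24.957; length term: −500/46 = −10.87
Tm = 81.5 + (-8.35) + 24.957 − 10.87 = 87.237 → 87.2°C

87.2°C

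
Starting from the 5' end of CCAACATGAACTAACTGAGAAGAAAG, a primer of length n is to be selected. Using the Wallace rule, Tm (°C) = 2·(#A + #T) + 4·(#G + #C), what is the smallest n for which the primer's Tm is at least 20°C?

First 6 bases: CCAACA → Tm = 18°C (< 20°C)
First 7 bases: CCAACAT → Tm = 20°C (≥ 20°C)
Since every base adds ≥2°C, Tm only increases with n, so the threshold is first crossed at n = 7.

n = 7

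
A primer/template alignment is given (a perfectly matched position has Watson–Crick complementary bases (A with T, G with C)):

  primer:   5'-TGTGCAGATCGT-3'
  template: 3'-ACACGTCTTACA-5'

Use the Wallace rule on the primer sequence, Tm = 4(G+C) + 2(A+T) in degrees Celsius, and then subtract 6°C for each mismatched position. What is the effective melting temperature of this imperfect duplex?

24°C

Primer base counts: A=2, T=4, G=4, C=2 → A+T=6, G+C=6
Perfect-match Tm = 2(6) + 4(6) = 12 + 24 = 36°C
Mismatches (positions where the bases are not complementary): 2 (at positions 9, 10)
Effective Tm = 36 − 2×6 = 36 − 12 = 24°C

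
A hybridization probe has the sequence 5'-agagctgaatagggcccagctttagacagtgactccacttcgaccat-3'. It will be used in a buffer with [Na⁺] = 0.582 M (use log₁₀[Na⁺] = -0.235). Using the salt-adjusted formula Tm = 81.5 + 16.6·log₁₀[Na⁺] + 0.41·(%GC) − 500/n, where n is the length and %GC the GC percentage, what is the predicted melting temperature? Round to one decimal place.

Length n = 47. T=10, A=13, C=13, G=11
G+C = 24, so %GC = 24/47 × 100 = 51.064%
Salt term: 16.6 × (-0.235) = -3.901
GC term: 0.41 × 51.064 = 20.936; length term: −500/47 = −10.638
Tm = 81.5 + (-3.901) + 20.936 − 10.638 = 87.897 → 87.9°C

87.9°C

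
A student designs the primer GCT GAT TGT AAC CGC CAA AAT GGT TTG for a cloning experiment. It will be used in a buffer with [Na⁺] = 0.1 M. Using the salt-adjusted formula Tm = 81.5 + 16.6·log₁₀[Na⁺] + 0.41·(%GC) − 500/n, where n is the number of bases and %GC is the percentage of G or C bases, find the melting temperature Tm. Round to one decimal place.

Length n = 27. Counting bases: T=8, A=7, C=5, G=7
G+C = 12, so %GC = 12/27 × 100 = 44.444%
Salt term: 16.6 × (-1) = -16.6
GC term: 0.41 × 44.444 = 18.222; length term: −500/27 = −18.519
Tm = 81.5 + (-16.6) + 18.222 − 18.519 = 64.603 → 64.6°C

64.6°C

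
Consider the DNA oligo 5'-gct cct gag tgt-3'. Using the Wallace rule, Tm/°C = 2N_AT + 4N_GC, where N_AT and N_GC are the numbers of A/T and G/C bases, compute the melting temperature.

38°C

Base counts: C=3, G=4, A=1, T=4
AT pairs contribute 5, GC pairs contribute 7.
Tm = 2(5) + 4(7) = 10 + 28 = 38°C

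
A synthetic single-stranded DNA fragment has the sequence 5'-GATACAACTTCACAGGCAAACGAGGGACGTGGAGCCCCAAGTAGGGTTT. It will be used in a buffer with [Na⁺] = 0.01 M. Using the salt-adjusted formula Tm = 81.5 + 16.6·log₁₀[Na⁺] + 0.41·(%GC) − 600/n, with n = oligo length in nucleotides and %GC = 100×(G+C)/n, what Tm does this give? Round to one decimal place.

Length n = 49. Base counts: T=8, G=15, C=11, A=15
G+C = 26, so %GC = 26/49 × 100 = 53.061%
Salt term: 16.6 × (-2) = -33.2
GC term: 0.41 × 53.061 = 21.755; length term: −600/49 = −12.245
Tm = 81.5 + (-33.2) + 21.755 − 12.245 = 57.81 → 57.8°C

57.8°C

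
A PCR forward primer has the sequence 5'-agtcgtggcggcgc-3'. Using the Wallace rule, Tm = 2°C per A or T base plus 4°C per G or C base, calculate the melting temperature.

50°C

C=4, G=7, T=2, A=1
AT pairs contribute 3, GC pairs contribute 11.
Tm = 4·11 + 2·3 = 44 + 6 = 50°C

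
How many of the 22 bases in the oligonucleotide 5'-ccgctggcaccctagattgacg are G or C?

Counting bases: A=4, C=8, T=4, G=6
G+C = 6 + 8 = 14

14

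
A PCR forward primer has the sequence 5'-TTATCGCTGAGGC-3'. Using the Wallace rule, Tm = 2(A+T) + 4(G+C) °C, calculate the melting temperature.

Scanning the sequence gives T=4, G=4, A=2, C=3.
So N_AT = 6 and N_GC = 7.
Tm = 4·7 + 2·6 = 28 + 12 = 40°C

40°C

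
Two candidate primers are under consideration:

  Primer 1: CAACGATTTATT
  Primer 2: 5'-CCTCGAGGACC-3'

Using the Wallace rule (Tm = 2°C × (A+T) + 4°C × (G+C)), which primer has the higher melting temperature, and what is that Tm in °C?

Primer 1: A+T=9, G+C=3 → Tm = 2(9)+4(3) = 30°C
Primer 2: A+T=3, G+C=8 → Tm = 2(3)+4(8) = 38°C
30°C vs 38°C → primer 2 is higher.

Primer 2, 38°C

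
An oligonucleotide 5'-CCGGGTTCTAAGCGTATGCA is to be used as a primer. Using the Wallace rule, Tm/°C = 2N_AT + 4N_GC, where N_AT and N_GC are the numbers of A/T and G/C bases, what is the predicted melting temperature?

Base counts: T=5, C=5, G=6, A=4
A+T = 9, G+C = 11
Tm = 2(9) + 4(11) = 18 + 44 = 62°C

62°C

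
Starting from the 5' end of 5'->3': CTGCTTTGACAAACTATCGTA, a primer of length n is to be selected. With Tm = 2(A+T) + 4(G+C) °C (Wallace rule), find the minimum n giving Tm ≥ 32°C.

n = 11

First 10 bases: CTGCTTTGAC → Tm = 30°C (< 32°C)
First 11 bases: CTGCTTTGACA → Tm = 32°C (≥ 32°C)
Since every base adds ≥2°C, Tm only increases with n, so the threshold is first crossed at n = 11.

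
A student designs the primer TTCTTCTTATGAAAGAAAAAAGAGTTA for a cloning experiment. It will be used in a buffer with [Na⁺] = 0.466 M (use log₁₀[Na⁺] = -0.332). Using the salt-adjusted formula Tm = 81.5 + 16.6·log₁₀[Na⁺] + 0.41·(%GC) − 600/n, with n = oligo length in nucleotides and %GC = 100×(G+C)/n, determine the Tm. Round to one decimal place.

62.9°C

Length n = 27. Counting bases: T=9, G=4, C=2, A=12
G+C = 6, so %GC = 6/27 × 100 = 22.222%
Salt term: 16.6 × (-0.332) = -5.511
GC term: 0.41 × 22.222 = 9.111; length term: −600/27 = −22.222
Tm = 81.5 + (-5.511) + 9.111 − 22.222 = 62.878 → 62.9°C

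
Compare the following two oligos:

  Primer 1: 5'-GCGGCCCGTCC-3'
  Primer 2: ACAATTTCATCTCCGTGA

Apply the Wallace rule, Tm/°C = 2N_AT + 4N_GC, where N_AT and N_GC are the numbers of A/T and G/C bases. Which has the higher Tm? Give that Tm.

Primer 1: A+T=1, G+C=10 → Tm = 2(1)+4(10) = 42°C
Primer 2: A+T=11, G+C=7 → Tm = 2(11)+4(7) = 50°C
42°C vs 50°C → primer 2 is higher.

Primer 2, 50°C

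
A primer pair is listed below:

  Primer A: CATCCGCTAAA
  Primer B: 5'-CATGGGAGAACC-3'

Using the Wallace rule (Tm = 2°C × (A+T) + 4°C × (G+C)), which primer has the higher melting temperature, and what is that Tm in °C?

Primer B, 38°C

Primer A: A+T=6, G+C=5 → Tm = 2(6)+4(5) = 32°C
Primer B: A+T=5, G+C=7 → Tm = 2(5)+4(7) = 38°C
32°C vs 38°C → primer B is higher.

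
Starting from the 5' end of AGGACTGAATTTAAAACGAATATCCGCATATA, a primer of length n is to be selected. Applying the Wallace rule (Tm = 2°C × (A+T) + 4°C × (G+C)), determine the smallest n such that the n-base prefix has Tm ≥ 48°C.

First 17 bases: AGGACTGAATTTAAAAC → Tm = 44°C (< 48°C)
First 18 bases: AGGACTGAATTTAAAACG → Tm = 48°C (≥ 48°C)
Each additional base adds 2°C (A/T) or 4°C (G/C), so Tm is non-decreasing in n; n = 18 is the first length to reach 48°C.

n = 18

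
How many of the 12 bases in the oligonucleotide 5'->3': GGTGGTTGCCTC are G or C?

8

Scanning the sequence gives G=5, C=3, T=4, A=0.
G+C = 5 + 3 = 8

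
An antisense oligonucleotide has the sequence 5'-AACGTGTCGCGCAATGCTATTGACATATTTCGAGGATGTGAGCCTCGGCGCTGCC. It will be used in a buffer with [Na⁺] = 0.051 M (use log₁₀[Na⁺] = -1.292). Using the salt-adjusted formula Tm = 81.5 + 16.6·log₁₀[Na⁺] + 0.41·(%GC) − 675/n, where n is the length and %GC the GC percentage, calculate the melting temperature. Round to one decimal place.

Length n = 55. Scanning the sequence gives A=11, T=14, G=16, C=14.
G+C = 30, so %GC = 30/55 × 100 = 54.545%
Salt term: 16.6 × (-1.292) = -21.447
GC term: 0.41 × 54.545 = 22.363; length term: −675/55 = −12.273
Tm = 81.5 + (-21.447) + 22.363 − 12.273 = 70.143 → 70.1°C

70.1°C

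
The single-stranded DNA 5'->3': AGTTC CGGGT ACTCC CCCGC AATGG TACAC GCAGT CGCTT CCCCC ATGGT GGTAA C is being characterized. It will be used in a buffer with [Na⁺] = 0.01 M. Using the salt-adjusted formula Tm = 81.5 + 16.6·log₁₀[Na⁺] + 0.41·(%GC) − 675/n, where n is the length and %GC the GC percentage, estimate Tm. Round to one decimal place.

Length n = 56. Scanning the sequence gives A=10, G=14, C=20, T=12.
G+C = 34, so %GC = 34/56 × 100 = 60.714%
Salt term: 16.6 × (-2) = -33.2
GC term: 0.41 × 60.714 = 24.893; length term: −675/56 = −12.054
Tm = 81.5 + (-33.2) + 24.893 − 12.054 = 61.139 → 61.1°C

61.1°C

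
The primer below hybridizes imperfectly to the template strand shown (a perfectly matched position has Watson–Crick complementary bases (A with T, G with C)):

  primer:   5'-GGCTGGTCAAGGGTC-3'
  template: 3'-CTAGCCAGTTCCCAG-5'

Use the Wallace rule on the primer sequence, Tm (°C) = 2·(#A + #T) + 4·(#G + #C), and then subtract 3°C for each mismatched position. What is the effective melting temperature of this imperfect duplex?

Primer base counts: A=2, T=3, G=7, C=3 → A+T=5, G+C=10
Perfect-match Tm = 2(5) + 4(10) = 10 + 40 = 50°C
Mismatches (positions where the bases are not complementary): 3 (at positions 2, 3, 4)
Effective Tm = 50 − 3×3 = 50 − 9 = 41°C

41°C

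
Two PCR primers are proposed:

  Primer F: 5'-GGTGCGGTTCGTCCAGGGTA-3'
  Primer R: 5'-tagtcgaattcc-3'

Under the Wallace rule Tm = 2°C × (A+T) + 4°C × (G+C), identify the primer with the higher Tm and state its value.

Primer F: A+T=7, G+C=13 → Tm = 2(7)+4(13) = 66°C
Primer R: A+T=7, G+C=5 → Tm = 2(7)+4(5) = 34°C
66°C vs 34°C → primer F is higher.

Primer F, 66°C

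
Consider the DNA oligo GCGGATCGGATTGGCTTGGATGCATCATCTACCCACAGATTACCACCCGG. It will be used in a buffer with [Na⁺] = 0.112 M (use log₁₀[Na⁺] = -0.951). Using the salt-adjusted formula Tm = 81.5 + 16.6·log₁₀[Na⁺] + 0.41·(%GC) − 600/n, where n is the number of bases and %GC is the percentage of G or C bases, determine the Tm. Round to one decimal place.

Length n = 50. Base counts: C=15, A=11, T=11, G=13
G+C = 28, so %GC = 28/50 × 100 = 56%
Salt term: 16.6 × (-0.951) = -15.787
GC term: 0.41 × 56 = 22.96; length term: −600/50 = −12
Tm = 81.5 + (-15.787) + 22.96 − 12 = 76.673 → 76.7°C

76.7°C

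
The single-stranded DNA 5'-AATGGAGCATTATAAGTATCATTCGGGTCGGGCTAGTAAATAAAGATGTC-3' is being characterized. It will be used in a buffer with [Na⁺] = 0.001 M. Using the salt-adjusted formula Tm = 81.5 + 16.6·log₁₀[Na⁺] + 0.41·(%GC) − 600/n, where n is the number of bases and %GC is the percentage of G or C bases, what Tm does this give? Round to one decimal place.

35.3°C

Length n = 50. Scanning the sequence gives T=14, A=17, G=13, C=6.
G+C = 19, so %GC = 19/50 × 100 = 38%
Salt term: 16.6 × (-3) = -49.8
GC term: 0.41 × 38 = 15.58; length term: −600/50 = −12
Tm = 81.5 + (-49.8) + 15.58 − 12 = 35.28 → 35.3°C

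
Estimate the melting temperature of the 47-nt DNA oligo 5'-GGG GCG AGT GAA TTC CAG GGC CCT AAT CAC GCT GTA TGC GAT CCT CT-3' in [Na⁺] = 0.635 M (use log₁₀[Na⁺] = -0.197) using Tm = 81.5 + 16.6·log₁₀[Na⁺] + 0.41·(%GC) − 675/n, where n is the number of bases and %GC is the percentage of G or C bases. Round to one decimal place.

Length n = 47. Scanning the sequence gives G=14, A=9, T=11, C=13.
G+C = 27, so %GC = 27/47 × 100 = 57.447%
Salt term: 16.6 × (-0.197) = -3.27
GC term: 0.41 × 57.447 = 23.553; length term: −675/47 = −14.362
Tm = 81.5 + (-3.27) + 23.553 − 14.362 = 87.421 → 87.4°C

87.4°C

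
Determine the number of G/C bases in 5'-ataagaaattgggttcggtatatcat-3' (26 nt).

8

Scanning the sequence gives A=9, C=2, T=9, G=6.
G+C = 6 + 2 = 8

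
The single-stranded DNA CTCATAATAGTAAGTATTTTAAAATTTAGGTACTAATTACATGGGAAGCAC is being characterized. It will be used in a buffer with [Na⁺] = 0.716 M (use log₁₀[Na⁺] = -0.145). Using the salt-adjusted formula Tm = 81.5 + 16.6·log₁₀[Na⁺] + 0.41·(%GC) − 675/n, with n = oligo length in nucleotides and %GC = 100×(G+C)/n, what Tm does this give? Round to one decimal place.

Length n = 51. Counting bases: C=6, A=20, G=8, T=17
G+C = 14, so %GC = 14/51 × 100 = 27.451%
Salt term: 16.6 × (-0.145) = -2.407
GC term: 0.41 × 27.451 = 11.255; length term: −675/51 = −13.235
Tm = 81.5 + (-2.407) + 11.255 − 13.235 = 77.113 → 77.1°C

77.1°C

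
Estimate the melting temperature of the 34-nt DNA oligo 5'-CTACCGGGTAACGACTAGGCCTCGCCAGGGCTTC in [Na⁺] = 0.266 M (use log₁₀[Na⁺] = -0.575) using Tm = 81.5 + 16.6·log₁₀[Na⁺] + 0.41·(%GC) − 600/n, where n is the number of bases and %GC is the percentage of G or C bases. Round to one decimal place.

80.8°C

Length n = 34. C=12, A=6, G=10, T=6
G+C = 22, so %GC = 22/34 × 100 = 64.706%
Salt term: 16.6 × (-0.575) = -9.545
GC term: 0.41 × 64.706 = 26.529; length term: −600/34 = −17.647
Tm = 81.5 + (-9.545) + 26.529 − 17.647 = 80.837 → 80.8°C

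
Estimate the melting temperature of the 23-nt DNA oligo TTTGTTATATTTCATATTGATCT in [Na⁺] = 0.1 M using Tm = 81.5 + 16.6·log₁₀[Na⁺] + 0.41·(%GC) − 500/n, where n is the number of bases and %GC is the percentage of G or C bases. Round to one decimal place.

Length n = 23. Base counts: G=2, A=5, T=14, C=2
G+C = 4, so %GC = 4/23 × 100 = 17.391%
Salt term: 16.6 × (-1) = -16.6
GC term: 0.41 × 17.391 = 7.13; length term: −500/23 = −21.739
Tm = 81.5 + (-16.6) + 7.13 − 21.739 = 50.291 → 50.3°C

50.3°C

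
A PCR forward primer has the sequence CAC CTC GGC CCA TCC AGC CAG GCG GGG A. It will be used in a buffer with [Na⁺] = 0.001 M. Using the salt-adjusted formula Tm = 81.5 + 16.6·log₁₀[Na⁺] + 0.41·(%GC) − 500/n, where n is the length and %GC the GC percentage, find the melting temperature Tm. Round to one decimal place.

44.6°C

Length n = 28. Counting bases: G=9, C=12, T=2, A=5
G+C = 21, so %GC = 21/28 × 100 = 75%
Salt term: 16.6 × (-3) = -49.8
GC term: 0.41 × 75 = 30.75; length term: −500/28 = −17.857
Tm = 81.5 + (-49.8) + 30.75 − 17.857 = 44.593 → 44.6°C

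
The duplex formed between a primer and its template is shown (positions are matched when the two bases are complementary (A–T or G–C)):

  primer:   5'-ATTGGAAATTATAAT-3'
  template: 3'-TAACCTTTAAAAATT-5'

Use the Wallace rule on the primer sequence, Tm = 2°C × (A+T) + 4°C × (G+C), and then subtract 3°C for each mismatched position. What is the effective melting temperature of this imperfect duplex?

25°C

Primer base counts: A=7, T=6, G=2, C=0 → A+T=13, G+C=2
Perfect-match Tm = 2(13) + 4(2) = 26 + 8 = 34°C
Mismatches (positions where the bases are not complementary): 3 (at positions 11, 13, 15)
Effective Tm = 34 − 3×3 = 34 − 9 = 25°C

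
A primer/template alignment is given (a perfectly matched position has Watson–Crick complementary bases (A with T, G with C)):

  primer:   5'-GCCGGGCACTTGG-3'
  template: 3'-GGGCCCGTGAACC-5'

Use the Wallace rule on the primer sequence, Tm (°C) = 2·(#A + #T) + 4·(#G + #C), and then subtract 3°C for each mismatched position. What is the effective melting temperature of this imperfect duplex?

43°C

Primer base counts: A=1, T=2, G=6, C=4 → A+T=3, G+C=10
Perfect-match Tm = 2(3) + 4(10) = 6 + 40 = 46°C
Mismatches (positions where the bases are not complementary): 1 (at position 1)
Effective Tm = 46 − 1×3 = 46 − 3 = 43°C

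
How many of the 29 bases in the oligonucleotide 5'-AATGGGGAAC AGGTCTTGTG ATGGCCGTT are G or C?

T=8, A=6, C=4, G=11
Total G or C: 11 + 4 = 15

15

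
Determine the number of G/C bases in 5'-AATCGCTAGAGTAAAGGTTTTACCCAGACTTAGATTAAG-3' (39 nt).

14

Scanning the sequence gives A=14, G=8, T=11, C=6.
Total G or C: 8 + 6 = 14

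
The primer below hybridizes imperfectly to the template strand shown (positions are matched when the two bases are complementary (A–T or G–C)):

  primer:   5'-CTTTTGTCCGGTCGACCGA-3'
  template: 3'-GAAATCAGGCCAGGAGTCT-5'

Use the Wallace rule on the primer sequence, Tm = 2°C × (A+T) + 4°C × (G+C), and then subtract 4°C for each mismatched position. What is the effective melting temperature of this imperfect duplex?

Primer base counts: A=2, T=6, G=5, C=6 → A+T=8, G+C=11
Perfect-match Tm = 2(8) + 4(11) = 16 + 44 = 60°C
Mismatches (positions where the bases are not complementary): 4 (at positions 5, 14, 15, 17)
Effective Tm = 60 − 4×4 = 60 − 16 = 44°C

44°C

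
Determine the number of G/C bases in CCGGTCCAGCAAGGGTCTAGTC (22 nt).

Base counts: A=4, T=4, G=7, C=7
G+C = 7 + 7 = 14

14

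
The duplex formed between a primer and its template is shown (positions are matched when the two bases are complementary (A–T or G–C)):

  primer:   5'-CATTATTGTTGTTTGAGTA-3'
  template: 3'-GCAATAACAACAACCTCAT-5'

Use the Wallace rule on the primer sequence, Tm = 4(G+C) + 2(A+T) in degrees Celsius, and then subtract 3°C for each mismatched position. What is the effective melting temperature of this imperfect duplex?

42°C

Primer base counts: A=4, T=10, G=4, C=1 → A+T=14, G+C=5
Perfect-match Tm = 2(14) + 4(5) = 28 + 20 = 48°C
Mismatches (positions where the bases are not complementary): 2 (at positions 2, 14)
Effective Tm = 48 − 2×3 = 48 − 6 = 42°C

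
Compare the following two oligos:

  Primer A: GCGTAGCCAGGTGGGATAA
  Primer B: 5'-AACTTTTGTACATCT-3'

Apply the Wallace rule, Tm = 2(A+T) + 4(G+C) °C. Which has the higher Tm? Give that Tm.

Primer A, 60°C

Primer A: A+T=8, G+C=11 → Tm = 2(8)+4(11) = 60°C
Primer B: A+T=11, G+C=4 → Tm = 2(11)+4(4) = 38°C
60°C vs 38°C → primer A is higher.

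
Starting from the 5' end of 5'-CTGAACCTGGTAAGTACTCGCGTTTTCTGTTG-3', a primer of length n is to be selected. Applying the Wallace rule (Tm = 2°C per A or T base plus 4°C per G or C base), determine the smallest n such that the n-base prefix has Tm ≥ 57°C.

First 19 bases: CTGAACCTGGTAAGTACTC → Tm = 56°C (< 57°C)
First 20 bases: CTGAACCTGGTAAGTACTCG → Tm = 60°C (≥ 57°C)
Since every base adds ≥2°C, Tm only increases with n, so the threshold is first crossed at n = 20.

n = 20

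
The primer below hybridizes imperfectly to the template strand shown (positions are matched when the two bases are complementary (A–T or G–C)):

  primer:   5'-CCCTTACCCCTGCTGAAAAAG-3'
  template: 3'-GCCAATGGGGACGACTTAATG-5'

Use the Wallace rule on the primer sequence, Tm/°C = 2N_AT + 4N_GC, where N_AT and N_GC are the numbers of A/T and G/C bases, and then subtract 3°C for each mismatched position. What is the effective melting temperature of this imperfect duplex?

49°C

Primer base counts: A=6, T=4, G=3, C=8 → A+T=10, G+C=11
Perfect-match Tm = 2(10) + 4(11) = 20 + 44 = 64°C
Mismatches (positions where the bases are not complementary): 5 (at positions 2, 3, 18, 19, 21)
Effective Tm = 64 − 5×3 = 64 − 15 = 49°C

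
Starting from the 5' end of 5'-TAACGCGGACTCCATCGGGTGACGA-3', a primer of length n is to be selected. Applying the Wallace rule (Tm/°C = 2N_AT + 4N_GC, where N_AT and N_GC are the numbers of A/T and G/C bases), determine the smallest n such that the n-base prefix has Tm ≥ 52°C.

n = 17

First 16 bases: TAACGCGGACTCCATC → Tm = 50°C (< 52°C)
First 17 bases: TAACGCGGACTCCATCG → Tm = 54°C (≥ 52°C)
Each additional base adds 2°C (A/T) or 4°C (G/C), so Tm is non-decreasing in n; n = 17 is the first length to reach 52°C.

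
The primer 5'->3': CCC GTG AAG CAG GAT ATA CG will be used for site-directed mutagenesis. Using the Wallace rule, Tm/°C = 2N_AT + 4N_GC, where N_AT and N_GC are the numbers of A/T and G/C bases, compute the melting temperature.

Base counts: G=6, A=6, T=3, C=5
So N_AT = 9 and N_GC = 11.
Tm = 2(9) + 4(11) = 18 + 44 = 62°C

62°C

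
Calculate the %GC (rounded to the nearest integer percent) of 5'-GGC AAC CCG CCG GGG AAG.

78%

A=4, G=8, T=0, C=6
G+C = 8 + 6 = 14 out of 18 bases
%GC = 14/18 × 100 = 77.78% ≈ 78%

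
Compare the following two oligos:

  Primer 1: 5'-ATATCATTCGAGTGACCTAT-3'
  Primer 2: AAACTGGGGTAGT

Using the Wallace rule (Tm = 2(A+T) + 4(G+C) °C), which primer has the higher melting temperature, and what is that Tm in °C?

Primer 1, 54°C

Primer 1: A+T=13, G+C=7 → Tm = 2(13)+4(7) = 54°C
Primer 2: A+T=7, G+C=6 → Tm = 2(7)+4(6) = 38°C
54°C vs 38°C → primer 1 is higher.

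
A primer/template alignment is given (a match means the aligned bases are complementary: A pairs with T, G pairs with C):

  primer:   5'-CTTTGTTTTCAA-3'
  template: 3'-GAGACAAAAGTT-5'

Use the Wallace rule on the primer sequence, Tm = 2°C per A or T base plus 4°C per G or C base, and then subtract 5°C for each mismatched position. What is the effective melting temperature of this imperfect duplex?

25°C

Primer base counts: A=2, T=7, G=1, C=2 → A+T=9, G+C=3
Perfect-match Tm = 2(9) + 4(3) = 18 + 12 = 30°C
Mismatches (positions where the bases are not complementary): 1 (at position 3)
Effective Tm = 30 − 1×5 = 30 − 5 = 25°C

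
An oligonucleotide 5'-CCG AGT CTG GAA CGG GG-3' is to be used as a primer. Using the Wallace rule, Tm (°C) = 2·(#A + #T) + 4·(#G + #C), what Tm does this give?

A=3, C=4, G=8, T=2
AT pairs contribute 5, GC pairs contribute 12.
Tm = 4·12 + 2·5 = 48 + 10 = 58°C

58°C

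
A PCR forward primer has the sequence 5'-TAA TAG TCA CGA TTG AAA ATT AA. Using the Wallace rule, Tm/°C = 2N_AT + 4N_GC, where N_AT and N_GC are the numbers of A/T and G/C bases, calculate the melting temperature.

C=2, G=3, A=11, T=7
A+T = 18, G+C = 5
Tm = 4·5 + 2·18 = 20 + 36 = 56°C

56°C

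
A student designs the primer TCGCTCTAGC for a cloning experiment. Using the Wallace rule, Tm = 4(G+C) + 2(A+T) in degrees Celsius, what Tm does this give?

32°C

Counting bases: C=4, A=1, T=3, G=2
So N_AT = 4 and N_GC = 6.
Tm = 2×4 + 4×6 = 32°C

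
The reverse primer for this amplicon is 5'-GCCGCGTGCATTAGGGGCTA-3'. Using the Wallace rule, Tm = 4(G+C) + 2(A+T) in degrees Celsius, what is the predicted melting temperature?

A=3, G=8, T=4, C=5
AT pairs contribute 7, GC pairs contribute 13.
Tm = 2(7) + 4(13) = 14 + 52 = 66°C

66°C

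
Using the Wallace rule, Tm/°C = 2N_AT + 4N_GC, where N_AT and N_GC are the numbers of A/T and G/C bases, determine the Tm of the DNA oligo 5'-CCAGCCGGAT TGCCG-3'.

52°C

C=6, A=2, G=5, T=2
A+T = 4, G+C = 11
Tm = 4·11 + 2·4 = 44 + 8 = 52°C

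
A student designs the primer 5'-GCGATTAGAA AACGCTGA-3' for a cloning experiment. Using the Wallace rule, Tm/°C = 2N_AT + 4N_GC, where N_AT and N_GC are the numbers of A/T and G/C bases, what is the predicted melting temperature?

Counting bases: G=5, A=7, C=3, T=3
AT pairs contribute 10, GC pairs contribute 8.
Tm = 2×10 + 4×8 = 52°C

52°C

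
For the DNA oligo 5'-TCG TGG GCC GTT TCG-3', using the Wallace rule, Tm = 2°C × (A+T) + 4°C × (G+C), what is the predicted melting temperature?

50°C

A=0, T=5, C=4, G=6
AT pairs contribute 5, GC pairs contribute 10.
Tm = 4·10 + 2·5 = 40 + 10 = 50°C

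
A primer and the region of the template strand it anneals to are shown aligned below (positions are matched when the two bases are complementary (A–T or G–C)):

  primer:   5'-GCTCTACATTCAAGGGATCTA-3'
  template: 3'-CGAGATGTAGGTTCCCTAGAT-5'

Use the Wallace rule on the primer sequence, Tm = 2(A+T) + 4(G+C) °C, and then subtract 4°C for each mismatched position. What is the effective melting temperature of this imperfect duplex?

Primer base counts: A=6, T=6, G=4, C=5 → A+T=12, G+C=9
Perfect-match Tm = 2(12) + 4(9) = 24 + 36 = 60°C
Mismatches (positions where the bases are not complementary): 1 (at position 10)
Effective Tm = 60 − 1×4 = 60 − 4 = 56°C

56°C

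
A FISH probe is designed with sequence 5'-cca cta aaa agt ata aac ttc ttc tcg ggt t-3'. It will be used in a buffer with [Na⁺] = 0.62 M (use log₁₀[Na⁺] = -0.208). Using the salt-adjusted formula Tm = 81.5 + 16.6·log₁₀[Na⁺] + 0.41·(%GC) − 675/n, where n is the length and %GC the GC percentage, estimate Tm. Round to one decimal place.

Length n = 31. Base counts: T=10, C=7, G=4, A=10
G+C = 11, so %GC = 11/31 × 100 = 35.484%
Salt term: 16.6 × (-0.208) = -3.453
GC term: 0.41 × 35.484 = 14.548; length term: −675/31 = −21.774
Tm = 81.5 + (-3.453) + 14.548 − 21.774 = 70.821 → 70.8°C

70.8°C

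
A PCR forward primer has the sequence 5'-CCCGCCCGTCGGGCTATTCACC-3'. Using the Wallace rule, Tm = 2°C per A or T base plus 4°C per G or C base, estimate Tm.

Counting bases: A=2, G=5, C=11, T=4
A+T = 6, G+C = 16
Tm = 2×6 + 4×16 = 76°C

76°C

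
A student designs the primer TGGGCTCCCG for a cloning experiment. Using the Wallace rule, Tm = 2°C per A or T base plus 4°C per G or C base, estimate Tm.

36°C

Base counts: G=4, T=2, C=4, A=0
So N_AT = 2 and N_GC = 8.
Tm = 2(2) + 4(8) = 4 + 32 = 36°C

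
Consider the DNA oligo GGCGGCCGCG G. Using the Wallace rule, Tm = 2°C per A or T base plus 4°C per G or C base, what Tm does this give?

Counting bases: C=4, G=7, A=0, T=0
So N_AT = 0 and N_GC = 11.
Tm = 2×0 + 4×11 = 44°C

44°C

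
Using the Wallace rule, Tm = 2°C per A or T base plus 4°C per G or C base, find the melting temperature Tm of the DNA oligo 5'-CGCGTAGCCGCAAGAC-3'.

54°C

Counting bases: C=6, T=1, G=5, A=4
A+T = 5, G+C = 11
Tm = 2(5) + 4(11) = 10 + 44 = 54°C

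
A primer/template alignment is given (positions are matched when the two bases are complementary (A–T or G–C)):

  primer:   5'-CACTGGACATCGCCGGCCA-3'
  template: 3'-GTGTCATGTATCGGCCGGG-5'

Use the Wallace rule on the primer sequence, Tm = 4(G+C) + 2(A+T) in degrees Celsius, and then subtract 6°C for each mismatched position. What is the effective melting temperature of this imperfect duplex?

Primer base counts: A=4, T=2, G=5, C=8 → A+T=6, G+C=13
Perfect-match Tm = 2(6) + 4(13) = 12 + 52 = 64°C
Mismatches (positions where the bases are not complementary): 4 (at positions 4, 6, 11, 19)
Effective Tm = 64 − 4×6 = 64 − 24 = 40°C

40°C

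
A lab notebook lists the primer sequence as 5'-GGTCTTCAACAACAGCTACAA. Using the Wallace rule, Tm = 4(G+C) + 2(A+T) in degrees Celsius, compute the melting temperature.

Counting bases: C=6, T=4, A=8, G=3
A+T = 12, G+C = 9
Tm = 2(12) + 4(9) = 24 + 36 = 60°C

60°C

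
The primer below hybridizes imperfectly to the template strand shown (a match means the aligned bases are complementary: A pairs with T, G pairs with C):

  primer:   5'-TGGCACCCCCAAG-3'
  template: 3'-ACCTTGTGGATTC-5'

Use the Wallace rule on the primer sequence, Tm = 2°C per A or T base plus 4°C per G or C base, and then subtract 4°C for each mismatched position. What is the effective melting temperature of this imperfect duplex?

Primer base counts: A=3, T=1, G=3, C=6 → A+T=4, G+C=9
Perfect-match Tm = 2(4) + 4(9) = 8 + 36 = 44°C
Mismatches (positions where the bases are not complementary): 3 (at positions 4, 7, 10)
Effective Tm = 44 − 3×4 = 44 − 12 = 32°C

32°C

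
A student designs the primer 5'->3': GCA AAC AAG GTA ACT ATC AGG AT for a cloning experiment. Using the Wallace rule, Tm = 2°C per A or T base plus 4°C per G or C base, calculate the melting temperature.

64°C

A=10, T=4, C=4, G=5
A+T = 14, G+C = 9
Tm = 2×14 + 4×9 = 64°C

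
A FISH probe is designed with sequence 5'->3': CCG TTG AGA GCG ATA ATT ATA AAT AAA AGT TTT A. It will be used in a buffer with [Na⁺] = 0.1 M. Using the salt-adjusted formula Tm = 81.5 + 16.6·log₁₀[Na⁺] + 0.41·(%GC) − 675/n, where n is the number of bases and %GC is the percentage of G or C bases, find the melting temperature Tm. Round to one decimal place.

55.9°C

Length n = 34. Base counts: G=6, C=3, A=14, T=11
G+C = 9, so %GC = 9/34 × 100 = 26.471%
Salt term: 16.6 × (-1) = -16.6
GC term: 0.41 × 26.471 = 10.853; length term: −675/34 = −19.853
Tm = 81.5 + (-16.6) + 10.853 − 19.853 = 55.9 → 55.9°C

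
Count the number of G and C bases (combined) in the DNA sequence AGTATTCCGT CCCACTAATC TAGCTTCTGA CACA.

15

Base counts: C=11, G=4, A=9, T=10
Total G or C: 4 + 11 = 15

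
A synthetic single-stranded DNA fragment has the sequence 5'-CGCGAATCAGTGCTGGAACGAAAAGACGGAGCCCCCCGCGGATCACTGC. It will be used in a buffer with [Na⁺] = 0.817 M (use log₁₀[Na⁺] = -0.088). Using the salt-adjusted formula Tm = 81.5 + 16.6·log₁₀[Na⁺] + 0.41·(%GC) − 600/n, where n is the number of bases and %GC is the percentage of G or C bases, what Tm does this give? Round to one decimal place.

Length n = 49. C=16, T=5, A=13, G=15
G+C = 31, so %GC = 31/49 × 100 = 63.265%
Salt term: 16.6 × (-0.088) = -1.461
GC term: 0.41 × 63.265 = 25.939; length term: −600/49 = −12.245
Tm = 81.5 + (-1.461) + 25.939 − 12.245 = 93.733 → 93.7°C

93.7°C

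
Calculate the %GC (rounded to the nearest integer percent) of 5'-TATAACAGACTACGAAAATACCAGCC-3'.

Scanning the sequence gives A=12, T=4, G=3, C=7.
G+C = 3 + 7 = 10 out of 26 bases
%GC = 10/26 × 100 = 38.46% ≈ 38%

38%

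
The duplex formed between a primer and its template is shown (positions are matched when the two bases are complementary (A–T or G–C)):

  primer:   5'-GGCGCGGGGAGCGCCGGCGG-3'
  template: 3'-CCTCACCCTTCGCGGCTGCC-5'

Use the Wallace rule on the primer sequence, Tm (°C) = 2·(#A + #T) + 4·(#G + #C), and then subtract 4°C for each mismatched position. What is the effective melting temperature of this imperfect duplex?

62°C

Primer base counts: A=1, T=0, G=13, C=6 → A+T=1, G+C=19
Perfect-match Tm = 2(1) + 4(19) = 2 + 76 = 78°C
Mismatches (positions where the bases are not complementary): 4 (at positions 3, 5, 9, 17)
Effective Tm = 78 − 4×4 = 78 − 16 = 62°C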